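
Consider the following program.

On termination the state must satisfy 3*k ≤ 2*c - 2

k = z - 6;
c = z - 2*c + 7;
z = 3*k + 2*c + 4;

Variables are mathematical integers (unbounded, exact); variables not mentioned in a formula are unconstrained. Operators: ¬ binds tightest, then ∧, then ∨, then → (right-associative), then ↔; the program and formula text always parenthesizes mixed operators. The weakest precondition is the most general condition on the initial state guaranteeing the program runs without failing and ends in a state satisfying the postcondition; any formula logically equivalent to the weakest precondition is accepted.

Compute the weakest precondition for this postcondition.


Working backward. After the program, 3*k ≤ 2*c - 2 must hold.
Before z := 3*k + 2*c + 4: 3*k ≤ 2*c - 2
Before c := z - 2*c + 7: 4*c + 3*k ≤ 2*z + 12
Before k := z - 6: 4*c + z ≤ 30
Answer: WP = 4*c + z ≤ 30


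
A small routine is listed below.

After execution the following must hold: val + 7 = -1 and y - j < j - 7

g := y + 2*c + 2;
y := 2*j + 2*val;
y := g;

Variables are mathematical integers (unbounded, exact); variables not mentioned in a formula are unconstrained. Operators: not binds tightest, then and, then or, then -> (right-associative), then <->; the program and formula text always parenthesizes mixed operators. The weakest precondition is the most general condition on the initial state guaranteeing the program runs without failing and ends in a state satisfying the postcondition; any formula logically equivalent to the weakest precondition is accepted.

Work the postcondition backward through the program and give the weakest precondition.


Working backward. After the program, the postcondition val + 7 = -1 and y - j < j - 7 must hold; in canonical form it is val = -8 and y < 2*j - 7.
Before y := g: val = -8 and g < 2*j - 7
Before y := 2*j + 2*val: val = -8 and g < 2*j - 7
Before g := y + 2*c + 2: val = -8 and 2*c + y < 2*j - 9
Answer: WP = val = -8 and 2*c + y < 2*j - 9


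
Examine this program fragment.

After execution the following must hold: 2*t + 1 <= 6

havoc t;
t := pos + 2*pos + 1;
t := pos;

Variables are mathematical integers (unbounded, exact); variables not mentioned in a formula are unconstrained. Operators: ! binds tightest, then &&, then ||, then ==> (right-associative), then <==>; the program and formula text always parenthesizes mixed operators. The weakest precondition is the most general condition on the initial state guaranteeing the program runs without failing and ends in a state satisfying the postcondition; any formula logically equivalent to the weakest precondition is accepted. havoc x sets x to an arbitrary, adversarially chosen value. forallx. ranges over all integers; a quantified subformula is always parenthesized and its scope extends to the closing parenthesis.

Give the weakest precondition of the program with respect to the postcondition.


Working backward. After the program, the postcondition 2*t + 1 <= 6 must hold; in canonical form it is 2*t <= 5.
Before t := pos: 2*pos <= 5
Before t := pos + 2*pos + 1: 2*pos <= 5
Before havoc t: 2*pos <= 5
Answer: WP = 2*pos <= 5


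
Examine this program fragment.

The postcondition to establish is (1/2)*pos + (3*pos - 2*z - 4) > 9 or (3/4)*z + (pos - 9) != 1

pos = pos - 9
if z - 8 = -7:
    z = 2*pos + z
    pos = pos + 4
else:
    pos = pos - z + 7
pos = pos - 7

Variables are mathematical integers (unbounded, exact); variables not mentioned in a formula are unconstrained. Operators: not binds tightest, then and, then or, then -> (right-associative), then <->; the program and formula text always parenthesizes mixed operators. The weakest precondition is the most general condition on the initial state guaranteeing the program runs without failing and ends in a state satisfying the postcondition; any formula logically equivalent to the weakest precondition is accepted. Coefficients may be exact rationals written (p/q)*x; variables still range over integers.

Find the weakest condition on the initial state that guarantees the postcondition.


Working backward. After the program, the postcondition (1/2)*pos + (3*pos - 2*z - 4) > 9 or (3/4)*z + (pos - 9) != 1 must hold; in canonical form it is (7/2)*pos > 2*z + 13 or pos + (3/4)*z != 10.
Before pos := pos - 7: (7/2)*pos > 2*z + 75/2 or pos + (3/4)*z != 17
Then branch requires (1/2)*pos + 2*z < -47/2 or (5/2)*pos + (3/4)*z != 13; else branch requires (7/2)*pos > (11/2)*z + 13 or pos != (1/4)*z + 10.
Before the if: (z = 1 -> ((1/2)*pos + 2*z < -47/2 or (5/2)*pos + (3/4)*z != 13)) and ((not (z = 1)) -> ((7/2)*pos > (11/2)*z + 13 or pos != (1/4)*z + 10))
Before pos := pos - 9: (z = 1 -> ((1/2)*pos + 2*z < -19 or (5/2)*pos + (3/4)*z != 71/2)) and ((not (z = 1)) -> ((7/2)*pos > (11/2)*z + 89/2 or pos != (1/4)*z + 19))
Answer: WP = (z = 1 -> ((1/2)*pos + 2*z < -19 or (5/2)*pos + (3/4)*z != 71/2)) and ((not (z = 1)) -> ((7/2)*pos > (11/2)*z + 89/2 or pos != (1/4)*z + 19))


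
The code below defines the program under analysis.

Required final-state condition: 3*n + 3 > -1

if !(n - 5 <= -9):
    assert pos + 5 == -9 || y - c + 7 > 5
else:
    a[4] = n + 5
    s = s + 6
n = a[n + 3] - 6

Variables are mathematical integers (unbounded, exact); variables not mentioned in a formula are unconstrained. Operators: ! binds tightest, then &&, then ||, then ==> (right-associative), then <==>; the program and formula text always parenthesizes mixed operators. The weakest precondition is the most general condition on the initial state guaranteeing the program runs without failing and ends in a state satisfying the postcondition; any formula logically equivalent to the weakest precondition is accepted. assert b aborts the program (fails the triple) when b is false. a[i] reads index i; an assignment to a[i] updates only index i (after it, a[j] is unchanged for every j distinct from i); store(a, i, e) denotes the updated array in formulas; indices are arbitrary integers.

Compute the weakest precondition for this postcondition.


Working backward. After the program, the postcondition 3*n + 3 > -1 must hold; in canonical form it is 3*n > -4.
Before n := a[n + 3] - 6: 3*a[n + 3] > 14
Then branch requires (pos == -14 || y > c - 2) && 3*a[n + 3] > 14; else branch requires 3*store(a, 4, n + 5)[n + 3] > 14.
Before the if: ((!(n <= -4)) ==> ((pos == -14 || y > c - 2) && 3*a[n + 3] > 14)) && (n <= -4 ==> 3*store(a, 4, n + 5)[n + 3] > 14)
Answer: WP = ((!(n <= -4)) ==> ((pos == -14 || y > c - 2) && 3*a[n + 3] > 14)) && (n <= -4 ==> 3*store(a, 4, n + 5)[n + 3] > 14)


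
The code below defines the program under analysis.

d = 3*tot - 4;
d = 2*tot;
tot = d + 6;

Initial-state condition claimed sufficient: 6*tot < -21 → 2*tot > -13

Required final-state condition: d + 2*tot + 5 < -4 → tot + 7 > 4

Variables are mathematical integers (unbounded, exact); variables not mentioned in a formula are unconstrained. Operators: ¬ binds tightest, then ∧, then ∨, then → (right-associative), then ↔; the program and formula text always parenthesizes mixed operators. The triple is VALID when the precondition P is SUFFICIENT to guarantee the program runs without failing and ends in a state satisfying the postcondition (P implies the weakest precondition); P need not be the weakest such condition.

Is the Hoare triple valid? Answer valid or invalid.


Working backward. After the program, the postcondition d + 2*tot + 5 < -4 → tot + 7 > 4 must hold; in canonical form it is d + 2*tot < -9 → tot > -3.
Before tot := d + 6: 3*d < -21 → d > -9
Before d := 2*tot: 6*tot < -21 → 2*tot > -9
Before d := 3*tot - 4: 6*tot < -21 → 2*tot > -9
The weakest precondition is 6*tot < -21 → 2*tot > -9.
Check whether 6*tot < -21 → 2*tot > -13 implies it.
Countermodel: at the initial state tot = -6, the precondition holds but the weakest precondition fails.
Answer: invalid


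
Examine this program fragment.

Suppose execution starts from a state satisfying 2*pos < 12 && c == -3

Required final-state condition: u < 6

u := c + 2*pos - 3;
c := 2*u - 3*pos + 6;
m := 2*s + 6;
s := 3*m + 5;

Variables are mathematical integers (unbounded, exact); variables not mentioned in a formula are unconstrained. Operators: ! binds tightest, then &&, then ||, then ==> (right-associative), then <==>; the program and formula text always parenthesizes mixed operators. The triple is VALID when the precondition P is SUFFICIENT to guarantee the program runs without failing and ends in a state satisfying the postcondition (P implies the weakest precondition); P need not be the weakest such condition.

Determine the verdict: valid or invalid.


Working backward. After the program, u < 6 must hold.
Before s := 3*m + 5: u < 6
Before m := 2*s + 6: u < 6
Before c := 2*u - 3*pos + 6: u < 6
Before u := c + 2*pos - 3: c + 2*pos < 9
The weakest precondition is c + 2*pos < 9.
Check whether 2*pos < 12 && c == -3 implies it.
Every state satisfying the precondition satisfies the weakest precondition: the implication holds.
Answer: valid


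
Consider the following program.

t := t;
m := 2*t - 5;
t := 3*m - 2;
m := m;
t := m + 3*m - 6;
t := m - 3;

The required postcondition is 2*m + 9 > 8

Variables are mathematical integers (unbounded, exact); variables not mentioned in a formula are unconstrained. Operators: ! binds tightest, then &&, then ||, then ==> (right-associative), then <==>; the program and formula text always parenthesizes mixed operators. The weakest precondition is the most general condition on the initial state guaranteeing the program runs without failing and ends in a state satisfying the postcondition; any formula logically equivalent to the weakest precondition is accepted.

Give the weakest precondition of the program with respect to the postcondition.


Working backward. After the program, the postcondition 2*m + 9 > 8 must hold; in canonical form it is 2*m > -1.
Before t := m - 3: 2*m > -1
Before t := m + 3*m - 6: 2*m > -1
Before m := m: 2*m > -1
Before t := 3*m - 2: 2*m > -1
Before m := 2*t - 5: 4*t > 9
Before t := t: 4*t > 9
Answer: WP = 4*t > 9


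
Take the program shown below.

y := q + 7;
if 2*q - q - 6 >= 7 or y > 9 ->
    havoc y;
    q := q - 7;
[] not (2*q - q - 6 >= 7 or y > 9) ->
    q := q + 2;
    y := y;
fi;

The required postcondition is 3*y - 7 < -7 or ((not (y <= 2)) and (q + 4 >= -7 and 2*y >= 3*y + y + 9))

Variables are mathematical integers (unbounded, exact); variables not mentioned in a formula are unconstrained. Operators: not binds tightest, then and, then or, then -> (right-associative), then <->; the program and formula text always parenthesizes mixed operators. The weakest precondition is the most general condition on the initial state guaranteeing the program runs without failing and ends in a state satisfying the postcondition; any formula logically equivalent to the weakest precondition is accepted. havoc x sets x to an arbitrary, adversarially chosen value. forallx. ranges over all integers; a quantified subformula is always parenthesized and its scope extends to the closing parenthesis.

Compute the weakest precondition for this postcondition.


Working backward. After the program, the postcondition 3*y - 7 < -7 or ((not (y <= 2)) and (q + 4 >= -7 and 2*y >= 3*y + y + 9)) must hold; in canonical form it is 3*y < 0 or ((not (y <= 2)) and q >= -11 and 2*y <= -9).
Then branch requires forall y_1. (3*y_1 < 0 or ((not (y_1 <= 2)) and q >= -4 and 2*y_1 <= -9)); else branch requires 3*y < 0 or ((not (y <= 2)) and q >= -13 and 2*y <= -9).
Before the if: ((q >= 13 or y > 9) -> (forall y_1. (3*y_1 < 0 or ((not (y_1 <= 2)) and q >= -4 and 2*y_1 <= -9)))) and ((not (q >= 13 or y > 9)) -> (3*y < 0 or ((not (y <= 2)) and q >= -13 and 2*y <= -9)))
Before y := q + 7: ((q >= 13 or q > 2) -> (forall y_1. (3*y_1 < 0 or ((not (y_1 <= 2)) and q >= -4 and 2*y_1 <= -9)))) and ((not (q >= 13 or q > 2)) -> (3*q < -21 or ((not (q <= -5)) and q >= -13 and 2*q <= -23)))
Answer: WP = ((q >= 13 or q > 2) -> (forall y_1. (3*y_1 < 0 or ((not (y_1 <= 2)) and q >= -4 and 2*y_1 <= -9)))) and ((not (q >= 13 or q > 2)) -> (3*q < -21 or ((not (q <= -5)) and q >= -13 and 2*q <= -23)))


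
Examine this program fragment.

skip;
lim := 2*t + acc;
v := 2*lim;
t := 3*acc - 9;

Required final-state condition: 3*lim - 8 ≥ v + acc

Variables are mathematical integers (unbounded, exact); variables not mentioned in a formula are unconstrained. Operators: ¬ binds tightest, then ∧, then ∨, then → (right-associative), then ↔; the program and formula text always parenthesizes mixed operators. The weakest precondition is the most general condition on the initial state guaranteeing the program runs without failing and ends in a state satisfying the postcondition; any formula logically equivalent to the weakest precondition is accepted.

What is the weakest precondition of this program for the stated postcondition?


Working backward. After the program, the postcondition 3*lim - 8 ≥ v + acc must hold; in canonical form it is 3*lim ≥ acc + v + 8.
Before t := 3*acc - 9: 3*lim ≥ acc + v + 8
Before v := 2*lim: lim ≥ acc + 8
Before lim := 2*t + acc: 2*t ≥ 8
Before skip: 2*t ≥ 8
Answer: WP = 2*t ≥ 8


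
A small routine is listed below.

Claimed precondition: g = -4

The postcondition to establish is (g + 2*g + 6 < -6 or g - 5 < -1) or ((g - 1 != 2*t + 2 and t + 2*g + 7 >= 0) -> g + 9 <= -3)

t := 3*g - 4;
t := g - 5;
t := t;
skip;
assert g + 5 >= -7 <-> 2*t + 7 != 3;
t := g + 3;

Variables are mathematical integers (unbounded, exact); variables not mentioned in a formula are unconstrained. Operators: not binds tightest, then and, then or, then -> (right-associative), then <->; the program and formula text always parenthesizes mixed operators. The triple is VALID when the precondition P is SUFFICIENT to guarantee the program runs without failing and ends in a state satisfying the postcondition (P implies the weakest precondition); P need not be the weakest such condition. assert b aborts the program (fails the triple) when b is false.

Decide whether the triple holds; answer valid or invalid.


Working backward. After the program, the postcondition (g + 2*g + 6 < -6 or g - 5 < -1) or ((g - 1 != 2*t + 2 and t + 2*g + 7 >= 0) -> g + 9 <= -3) must hold; in canonical form it is 3*g < -12 or g < 4 or ((g != 2*t + 3 and 2*g + t >= -7) -> g <= -12).
Before t := g + 3: 3*g < -12 or g < 4 or ((g != -9 and 3*g >= -10) -> g <= -12)
Before assert g + 5 >= -7 <-> 2*t + 7 != 3: (g >= -12 <-> 2*t != -4) and (3*g < -12 or g < 4 or ((g != -9 and 3*g >= -10) -> g <= -12))
Before skip: (g >= -12 <-> 2*t != -4) and (3*g < -12 or g < 4 or ((g != -9 and 3*g >= -10) -> g <= -12))
Before t := t: (g >= -12 <-> 2*t != -4) and (3*g < -12 or g < 4 or ((g != -9 and 3*g >= -10) -> g <= -12))
Before t := g - 5: (g >= -12 <-> 2*g != 6) and (3*g < -12 or g < 4 or ((g != -9 and 3*g >= -10) -> g <= -12))
Before t := 3*g - 4: (g >= -12 <-> 2*g != 6) and (3*g < -12 or g < 4 or ((g != -9 and 3*g >= -10) -> g <= -12))
The weakest precondition is (g >= -12 <-> 2*g != 6) and (3*g < -12 or g < 4 or ((g != -9 and 3*g >= -10) -> g <= -12)).
Check whether g = -4 implies it.
Every state satisfying the precondition satisfies the weakest precondition: the implication holds.
Answer: valid


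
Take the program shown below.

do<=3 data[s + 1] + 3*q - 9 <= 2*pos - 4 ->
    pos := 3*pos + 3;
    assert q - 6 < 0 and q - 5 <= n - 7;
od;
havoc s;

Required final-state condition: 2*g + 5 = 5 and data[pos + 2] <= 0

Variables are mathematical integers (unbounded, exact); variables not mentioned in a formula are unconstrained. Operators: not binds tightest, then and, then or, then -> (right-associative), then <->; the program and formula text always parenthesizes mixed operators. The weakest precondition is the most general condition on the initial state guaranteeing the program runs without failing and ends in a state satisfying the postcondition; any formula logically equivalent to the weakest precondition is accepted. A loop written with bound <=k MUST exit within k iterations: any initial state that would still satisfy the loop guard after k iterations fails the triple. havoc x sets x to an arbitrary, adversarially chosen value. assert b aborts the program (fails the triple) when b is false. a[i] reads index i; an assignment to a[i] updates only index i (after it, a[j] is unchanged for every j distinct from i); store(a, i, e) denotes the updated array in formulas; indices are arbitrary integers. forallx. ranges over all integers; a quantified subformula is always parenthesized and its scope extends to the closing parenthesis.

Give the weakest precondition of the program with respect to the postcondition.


Working backward. After the program, the postcondition 2*g + 5 = 5 and data[pos + 2] <= 0 must hold; in canonical form it is 2*g = 0 and data[pos + 2] <= 0.
Before havoc s: 2*g = 0 and data[pos + 2] <= 0
Before the loop (bound <=3), unroll the exhaustion recursion (WP_0 = exit-now case; WP_j = one more guarded iteration, up to j = 3):
  WP_0: (not (data[s + 1] + 3*q <= 2*pos + 5)) and 2*g = 0 and data[pos + 2] <= 0
  WP_1: (data[s + 1] + 3*q <= 2*pos + 5 -> (q < 6 and q <= n - 2 and (not (data[s + 1] + 3*q <= 6*pos + 11)) and 2*g = 0 and data[3*pos + 5] <= 0)) and ((not (data[s + 1] + 3*q <= 2*pos + 5)) -> (2*g = 0 and data[pos + 2] <= 0))
  WP_2: (data[s + 1] + 3*q <= 2*pos + 5 -> (q < 6 and q <= n - 2 and (data[s + 1] + 3*q <= 6*pos + 11 -> (q < 6 and q <= n - 2 and (not (data[s + 1] + 3*q <= 18*pos + 29)) and 2*g = 0 and data[9*pos + 14] <= 0)) and ((not (data[s + 1] + 3*q <= 6*pos + 11)) -> (2*g = 0 and data[3*pos + 5] <= 0)))) and ((not (data[s + 1] + 3*q <= 2*pos + 5)) -> (2*g = 0 and data[pos + 2] <= 0))
  WP_3: (data[s + 1] + 3*q <= 2*pos + 5 -> (q < 6 and q <= n - 2 and (data[s + 1] + 3*q <= 6*pos + 11 -> (q < 6 and q <= n - 2 and (data[s + 1] + 3*q <= 18*pos + 29 -> (q < 6 and q <= n - 2 and (not (data[s + 1] + 3*q <= 54*pos + 83)) and 2*g = 0 and data[27*pos + 41] <= 0)) and ((not (data[s + 1] + 3*q <= 18*pos + 29)) -> (2*g = 0 and data[9*pos + 14] <= 0)))) and ((not (data[s + 1] + 3*q <= 6*pos + 11)) -> (2*g = 0 and data[3*pos + 5] <= 0)))) and ((not (data[s + 1] + 3*q <= 2*pos + 5)) -> (2*g = 0 and data[pos + 2] <= 0))
So before the loop: (data[s + 1] + 3*q <= 2*pos + 5 -> (q < 6 and q <= n - 2 and (data[s + 1] + 3*q <= 6*pos + 11 -> (q < 6 and q <= n - 2 and (data[s + 1] + 3*q <= 18*pos + 29 -> (q < 6 and q <= n - 2 and (not (data[s + 1] + 3*q <= 54*pos + 83)) and 2*g = 0 and data[27*pos + 41] <= 0)) and ((not (data[s + 1] + 3*q <= 18*pos + 29)) -> (2*g = 0 and data[9*pos + 14] <= 0)))) and ((not (data[s + 1] + 3*q <= 6*pos + 11)) -> (2*g = 0 and data[3*pos + 5] <= 0)))) and ((not (data[s + 1] + 3*q <= 2*pos + 5)) -> (2*g = 0 and data[pos + 2] <= 0))
Answer: WP = (data[s + 1] + 3*q <= 2*pos + 5 -> (q < 6 and q <= n - 2 and (data[s + 1] + 3*q <= 6*pos + 11 -> (q < 6 and q <= n - 2 and (data[s + 1] + 3*q <= 18*pos + 29 -> (q < 6 and q <= n - 2 and (not (data[s + 1] + 3*q <= 54*pos + 83)) and 2*g = 0 and data[27*pos + 41] <= 0)) and ((not (data[s + 1] + 3*q <= 18*pos + 29)) -> (2*g = 0 and data[9*pos + 14] <= 0)))) and ((not (data[s + 1] + 3*q <= 6*pos + 11)) -> (2*g = 0 and data[3*pos + 5] <= 0)))) and ((not (data[s + 1] + 3*q <= 2*pos + 5)) -> (2*g = 0 and data[pos + 2] <= 0))


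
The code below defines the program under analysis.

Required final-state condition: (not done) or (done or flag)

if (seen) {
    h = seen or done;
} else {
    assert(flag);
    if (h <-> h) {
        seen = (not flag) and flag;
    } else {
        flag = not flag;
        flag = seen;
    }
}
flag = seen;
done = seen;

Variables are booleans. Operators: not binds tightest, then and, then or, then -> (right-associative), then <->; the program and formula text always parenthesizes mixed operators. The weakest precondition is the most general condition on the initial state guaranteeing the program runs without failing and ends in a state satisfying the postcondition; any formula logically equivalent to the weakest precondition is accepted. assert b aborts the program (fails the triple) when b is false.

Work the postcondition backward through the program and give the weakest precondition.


Working backward. After the program, the postcondition (not done) or (done or flag) must hold; in canonical form it is true.
Before done := seen: true
Before flag := seen: true
Then branch requires true; else branch requires flag.
Before the if: (not seen) -> flag
Answer: WP = (not seen) -> flag


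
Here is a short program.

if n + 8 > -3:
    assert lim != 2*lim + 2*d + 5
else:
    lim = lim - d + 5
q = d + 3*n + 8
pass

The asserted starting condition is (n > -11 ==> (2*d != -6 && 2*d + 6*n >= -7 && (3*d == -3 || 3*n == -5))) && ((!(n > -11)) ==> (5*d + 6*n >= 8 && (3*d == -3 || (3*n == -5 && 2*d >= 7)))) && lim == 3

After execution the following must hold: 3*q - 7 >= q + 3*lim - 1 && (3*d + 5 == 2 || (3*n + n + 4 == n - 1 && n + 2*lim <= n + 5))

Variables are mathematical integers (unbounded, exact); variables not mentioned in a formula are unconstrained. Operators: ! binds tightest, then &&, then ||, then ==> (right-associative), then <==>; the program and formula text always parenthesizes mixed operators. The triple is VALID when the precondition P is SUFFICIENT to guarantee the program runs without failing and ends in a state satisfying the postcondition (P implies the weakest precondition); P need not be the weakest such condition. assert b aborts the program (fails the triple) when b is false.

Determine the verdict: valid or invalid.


Working backward. After the program, the postcondition 3*q - 7 >= q + 3*lim - 1 && (3*d + 5 == 2 || (3*n + n + 4 == n - 1 && n + 2*lim <= n + 5)) must hold; in canonical form it is 2*q >= 3*lim + 6 && (3*d == -3 || (3*n == -5 && 2*lim <= 5)).
Before skip: 2*q >= 3*lim + 6 && (3*d == -3 || (3*n == -5 && 2*lim <= 5))
Before q := d + 3*n + 8: 2*d + 6*n >= 3*lim - 10 && (3*d == -3 || (3*n == -5 && 2*lim <= 5))
Then branch requires 2*d + lim != -5 && 2*d + 6*n >= 3*lim - 10 && (3*d == -3 || (3*n == -5 && 2*lim <= 5)); else branch requires 5*d + 6*n >= 3*lim + 5 && (3*d == -3 || (3*n == -5 && 2*lim <= 2*d - 5)).
Before the if: (n > -11 ==> (2*d + lim != -5 && 2*d + 6*n >= 3*lim - 10 && (3*d == -3 || (3*n == -5 && 2*lim <= 5)))) && ((!(n > -11)) ==> (5*d + 6*n >= 3*lim + 5 && (3*d == -3 || (3*n == -5 && 2*lim <= 2*d - 5))))
The weakest precondition is (n > -11 ==> (2*d + lim != -5 && 2*d + 6*n >= 3*lim - 10 && (3*d == -3 || (3*n == -5 && 2*lim <= 5)))) && ((!(n > -11)) ==> (5*d + 6*n >= 3*lim + 5 && (3*d == -3 || (3*n == -5 && 2*lim <= 2*d - 5)))).
Check whether (n > -11 ==> (2*d != -6 && 2*d + 6*n >= -7 && (3*d == -3 || 3*n == -5))) && ((!(n > -11)) ==> (5*d + 6*n >= 8 && (3*d == -3 || (3*n == -5 && 2*d >= 7)))) && lim == 3 implies it.
Countermodel: at the initial state d = -1, lim = 3, n = 0, the precondition holds but the weakest precondition fails.
Answer: invalid


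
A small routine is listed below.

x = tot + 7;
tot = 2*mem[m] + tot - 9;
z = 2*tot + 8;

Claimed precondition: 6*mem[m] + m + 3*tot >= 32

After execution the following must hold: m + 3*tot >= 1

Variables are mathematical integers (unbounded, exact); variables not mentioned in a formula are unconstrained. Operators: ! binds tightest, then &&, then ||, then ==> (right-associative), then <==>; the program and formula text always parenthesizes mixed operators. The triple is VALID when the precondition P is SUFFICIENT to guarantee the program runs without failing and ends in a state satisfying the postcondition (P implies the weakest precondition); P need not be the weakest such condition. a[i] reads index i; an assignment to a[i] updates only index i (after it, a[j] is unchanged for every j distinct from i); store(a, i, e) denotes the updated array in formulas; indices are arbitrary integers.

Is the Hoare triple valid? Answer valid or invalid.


Working backward. After the program, m + 3*tot >= 1 must hold.
Before z := 2*tot + 8: m + 3*tot >= 1
Before tot := 2*mem[m] + tot - 9: 6*mem[m] + m + 3*tot >= 28
Before x := tot + 7: 6*mem[m] + m + 3*tot >= 28
The weakest precondition is 6*mem[m] + m + 3*tot >= 28.
Check whether 6*mem[m] + m + 3*tot >= 32 implies it.
Every state satisfying the precondition satisfies the weakest precondition: the implication holds.
Answer: valid


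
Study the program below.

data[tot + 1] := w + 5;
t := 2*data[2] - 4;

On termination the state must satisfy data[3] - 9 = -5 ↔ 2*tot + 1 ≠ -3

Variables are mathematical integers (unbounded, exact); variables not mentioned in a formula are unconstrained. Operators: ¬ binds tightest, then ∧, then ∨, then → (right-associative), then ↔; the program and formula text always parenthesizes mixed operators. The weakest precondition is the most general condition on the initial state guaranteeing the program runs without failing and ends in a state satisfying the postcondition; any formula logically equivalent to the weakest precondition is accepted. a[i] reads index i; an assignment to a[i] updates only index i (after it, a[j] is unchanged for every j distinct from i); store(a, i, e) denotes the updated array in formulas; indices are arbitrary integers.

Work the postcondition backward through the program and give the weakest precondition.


Working backward. After the program, the postcondition data[3] - 9 = -5 ↔ 2*tot + 1 ≠ -3 must hold; in canonical form it is data[3] = 4 ↔ 2*tot ≠ -4.
Before t := 2*data[2] - 4: data[3] = 4 ↔ 2*tot ≠ -4
Before data[tot + 1] := w + 5: store(data, tot + 1, w + 5)[3] = 4 ↔ 2*tot ≠ -4
Answer: WP = store(data, tot + 1, w + 5)[3] = 4 ↔ 2*tot ≠ -4


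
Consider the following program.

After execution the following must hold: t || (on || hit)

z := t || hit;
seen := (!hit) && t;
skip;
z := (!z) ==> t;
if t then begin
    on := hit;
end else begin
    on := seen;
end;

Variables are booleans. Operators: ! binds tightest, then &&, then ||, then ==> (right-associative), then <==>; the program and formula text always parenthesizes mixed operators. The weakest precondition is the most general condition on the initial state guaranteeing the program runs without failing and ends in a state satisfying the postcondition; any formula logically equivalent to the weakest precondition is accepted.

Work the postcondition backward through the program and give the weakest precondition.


Working backward. After the program, the postcondition t || (on || hit) must hold; in canonical form it is t || on || hit.
Then branch requires t || hit; else branch requires t || seen || hit.
Before the if: (t ==> (t || hit)) && ((!t) ==> (t || seen || hit))
Before z := (!z) ==> t: (t ==> (t || hit)) && ((!t) ==> (t || seen || hit))
Before skip: (t ==> (t || hit)) && ((!t) ==> (t || seen || hit))
Before seen := (!hit) && t: (t ==> (t || hit)) && ((!t) ==> (t || ((!hit) && t) || hit))
Before z := t || hit: (t ==> (t || hit)) && ((!t) ==> (t || ((!hit) && t) || hit))
Answer: WP = (t ==> (t || hit)) && ((!t) ==> (t || ((!hit) && t) || hit))


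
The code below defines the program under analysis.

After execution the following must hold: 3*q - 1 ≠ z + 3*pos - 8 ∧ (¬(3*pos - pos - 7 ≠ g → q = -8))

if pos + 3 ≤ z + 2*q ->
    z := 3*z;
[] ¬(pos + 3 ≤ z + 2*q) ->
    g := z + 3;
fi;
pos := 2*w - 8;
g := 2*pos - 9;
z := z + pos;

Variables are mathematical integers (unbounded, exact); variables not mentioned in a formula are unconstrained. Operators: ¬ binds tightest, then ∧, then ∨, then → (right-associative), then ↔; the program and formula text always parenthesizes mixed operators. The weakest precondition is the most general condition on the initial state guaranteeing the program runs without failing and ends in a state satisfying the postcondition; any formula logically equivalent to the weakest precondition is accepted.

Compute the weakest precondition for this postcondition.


Working backward. After the program, the postcondition 3*q - 1 ≠ z + 3*pos - 8 ∧ (¬(3*pos - pos - 7 ≠ g → q = -8)) must hold; in canonical form it is 3*q ≠ 3*pos + z - 7 ∧ (¬(2*pos ≠ g + 7 → q = -8)).
Before z := z + pos: 3*q ≠ 4*pos + z - 7 ∧ (¬(2*pos ≠ g + 7 → q = -8))
Before g := 2*pos - 9: 3*q ≠ 4*pos + z - 7 ∧ (¬(q = -8))
Before pos := 2*w - 8: 3*q ≠ 8*w + z - 39 ∧ (¬(q = -8))
Then branch requires 3*q ≠ 8*w + 3*z - 39 ∧ (¬(q = -8)); else branch requires 3*q ≠ 8*w + z - 39 ∧ (¬(q = -8)).
Before the if: (pos ≤ 2*q + z - 3 → (3*q ≠ 8*w + 3*z - 39 ∧ (¬(q = -8)))) ∧ ((¬(pos ≤ 2*q + z - 3)) → (3*q ≠ 8*w + z - 39 ∧ (¬(q = -8))))
Answer: WP = (pos ≤ 2*q + z - 3 → (3*q ≠ 8*w + 3*z - 39 ∧ (¬(q = -8)))) ∧ ((¬(pos ≤ 2*q + z - 3)) → (3*q ≠ 8*w + z - 39 ∧ (¬(q = -8))))


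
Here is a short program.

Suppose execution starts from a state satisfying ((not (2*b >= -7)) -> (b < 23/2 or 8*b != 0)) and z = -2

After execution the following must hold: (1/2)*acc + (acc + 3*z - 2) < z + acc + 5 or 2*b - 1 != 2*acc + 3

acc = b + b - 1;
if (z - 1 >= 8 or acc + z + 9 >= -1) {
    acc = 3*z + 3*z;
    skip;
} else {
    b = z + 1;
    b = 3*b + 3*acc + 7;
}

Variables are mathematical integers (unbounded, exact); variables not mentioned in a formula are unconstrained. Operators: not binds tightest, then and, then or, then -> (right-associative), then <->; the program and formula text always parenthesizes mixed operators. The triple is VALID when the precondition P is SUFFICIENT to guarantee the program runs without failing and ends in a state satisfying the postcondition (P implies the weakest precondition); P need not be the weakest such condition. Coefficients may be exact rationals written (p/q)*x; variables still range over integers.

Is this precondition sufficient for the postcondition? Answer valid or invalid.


Working backward. After the program, the postcondition (1/2)*acc + (acc + 3*z - 2) < z + acc + 5 or 2*b - 1 != 2*acc + 3 must hold; in canonical form it is (1/2)*acc + 2*z < 7 or 2*b != 2*acc + 4.
Then branch requires 5*z < 7 or 2*b != 12*z + 4; else branch requires (1/2)*acc + 2*z < 7 or 4*acc + 6*z != -16.
Before the if: ((z >= 9 or acc + z >= -10) -> (5*z < 7 or 2*b != 12*z + 4)) and ((not (z >= 9 or acc + z >= -10)) -> ((1/2)*acc + 2*z < 7 or 4*acc + 6*z != -16))
Before acc := b + b - 1: ((z >= 9 or 2*b + z >= -9) -> (5*z < 7 or 2*b != 12*z + 4)) and ((not (z >= 9 or 2*b + z >= -9)) -> (b + 2*z < 15/2 or 8*b + 6*z != -12))
The weakest precondition is ((z >= 9 or 2*b + z >= -9) -> (5*z < 7 or 2*b != 12*z + 4)) and ((not (z >= 9 or 2*b + z >= -9)) -> (b + 2*z < 15/2 or 8*b + 6*z != -12)).
Check whether ((not (2*b >= -7)) -> (b < 23/2 or 8*b != 0)) and z = -2 implies it.
Every state satisfying the precondition satisfies the weakest precondition: the implication holds.
Answer: valid


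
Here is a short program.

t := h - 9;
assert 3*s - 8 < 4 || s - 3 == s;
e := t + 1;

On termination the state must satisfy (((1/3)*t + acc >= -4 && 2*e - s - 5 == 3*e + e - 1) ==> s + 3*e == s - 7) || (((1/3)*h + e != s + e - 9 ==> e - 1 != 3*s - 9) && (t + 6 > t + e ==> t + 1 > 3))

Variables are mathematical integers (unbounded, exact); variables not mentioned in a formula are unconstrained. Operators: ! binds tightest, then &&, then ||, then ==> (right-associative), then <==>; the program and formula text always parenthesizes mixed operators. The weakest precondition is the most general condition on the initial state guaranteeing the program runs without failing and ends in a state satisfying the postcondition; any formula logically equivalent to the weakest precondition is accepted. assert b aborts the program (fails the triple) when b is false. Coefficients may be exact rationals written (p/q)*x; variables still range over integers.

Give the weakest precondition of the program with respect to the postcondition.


Working backward. After the program, the postcondition (((1/3)*t + acc >= -4 && 2*e - s - 5 == 3*e + e - 1) ==> s + 3*e == s - 7) || (((1/3)*h + e != s + e - 9 ==> e - 1 != 3*s - 9) && (t + 6 > t + e ==> t + 1 > 3)) must hold; in canonical form it is ((acc + (1/3)*t >= -4 && 2*e + s == -4) ==> 3*e == -7) || (((1/3)*h != s - 9 ==> e != 3*s - 8) && (e < 6 ==> t > 2)).
Before e := t + 1: ((acc + (1/3)*t >= -4 && s + 2*t == -6) ==> 3*t == -10) || (((1/3)*h != s - 9 ==> t != 3*s - 9) && (t < 5 ==> t > 2))
Before assert 3*s - 8 < 4 || s - 3 == s: 3*s < 12 && (((acc + (1/3)*t >= -4 && s + 2*t == -6) ==> 3*t == -10) || (((1/3)*h != s - 9 ==> t != 3*s - 9) && (t < 5 ==> t > 2)))
Before t := h - 9: 3*s < 12 && (((acc + (1/3)*h >= -1 && 2*h + s == 12) ==> 3*h == 17) || (((1/3)*h != s - 9 ==> h != 3*s) && (h < 14 ==> h > 11)))
Answer: WP = 3*s < 12 && (((acc + (1/3)*h >= -1 && 2*h + s == 12) ==> 3*h == 17) || (((1/3)*h != s - 9 ==> h != 3*s) && (h < 14 ==> h > 11)))


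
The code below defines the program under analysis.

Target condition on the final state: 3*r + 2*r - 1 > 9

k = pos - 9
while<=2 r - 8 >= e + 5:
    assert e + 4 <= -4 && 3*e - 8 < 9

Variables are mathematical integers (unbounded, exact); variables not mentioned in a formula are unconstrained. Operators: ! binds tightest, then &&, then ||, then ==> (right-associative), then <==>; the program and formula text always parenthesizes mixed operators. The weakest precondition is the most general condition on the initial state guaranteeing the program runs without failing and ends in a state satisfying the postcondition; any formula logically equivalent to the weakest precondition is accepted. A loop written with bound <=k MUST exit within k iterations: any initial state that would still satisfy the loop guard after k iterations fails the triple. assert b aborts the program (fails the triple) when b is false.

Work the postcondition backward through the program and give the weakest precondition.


Working backward. After the program, the postcondition 3*r + 2*r - 1 > 9 must hold; in canonical form it is 5*r > 10.
Before the loop (bound <=2), unroll the exhaustion recursion (WP_0 = exit-now case; WP_j = one more guarded iteration, up to j = 2):
  WP_0: (!(r >= e + 13)) && 5*r > 10
  WP_1: (r >= e + 13 ==> (e <= -8 && 3*e < 17 && (!(r >= e + 13)) && 5*r > 10)) && ((!(r >= e + 13)) ==> 5*r > 10)
  WP_2: (r >= e + 13 ==> (e <= -8 && 3*e < 17 && (r >= e + 13 ==> (e <= -8 && 3*e < 17 && (!(r >= e + 13)) && 5*r > 10)) && ((!(r >= e + 13)) ==> 5*r > 10))) && ((!(r >= e + 13)) ==> 5*r > 10)
So before the loop: (r >= e + 13 ==> (e <= -8 && 3*e < 17 && (r >= e + 13 ==> (e <= -8 && 3*e < 17 && (!(r >= e + 13)) && 5*r > 10)) && ((!(r >= e + 13)) ==> 5*r > 10))) && ((!(r >= e + 13)) ==> 5*r > 10)
Before k := pos - 9: (r >= e + 13 ==> (e <= -8 && 3*e < 17 && (r >= e + 13 ==> (e <= -8 && 3*e < 17 && (!(r >= e + 13)) && 5*r > 10)) && ((!(r >= e + 13)) ==> 5*r > 10))) && ((!(r >= e + 13)) ==> 5*r > 10)
Answer: WP = (r >= e + 13 ==> (e <= -8 && 3*e < 17 && (r >= e + 13 ==> (e <= -8 && 3*e < 17 && (!(r >= e + 13)) && 5*r > 10)) && ((!(r >= e + 13)) ==> 5*r > 10))) && ((!(r >= e + 13)) ==> 5*r > 10)


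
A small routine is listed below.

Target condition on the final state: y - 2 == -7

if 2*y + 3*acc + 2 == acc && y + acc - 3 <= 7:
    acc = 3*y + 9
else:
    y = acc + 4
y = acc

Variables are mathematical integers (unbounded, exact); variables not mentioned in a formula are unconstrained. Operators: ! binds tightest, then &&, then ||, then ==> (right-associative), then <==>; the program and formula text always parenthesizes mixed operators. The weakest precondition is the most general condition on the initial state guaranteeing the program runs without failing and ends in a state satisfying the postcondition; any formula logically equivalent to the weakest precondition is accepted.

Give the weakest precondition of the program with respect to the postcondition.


Working backward. After the program, the postcondition y - 2 == -7 must hold; in canonical form it is y == -5.
Before y := acc: acc == -5
Then branch requires 3*y == -14; else branch requires acc == -5.
Before the if: ((2*acc + 2*y == -2 && acc + y <= 10) ==> 3*y == -14) && ((!(2*acc + 2*y == -2 && acc + y <= 10)) ==> acc == -5)
Answer: WP = ((2*acc + 2*y == -2 && acc + y <= 10) ==> 3*y == -14) && ((!(2*acc + 2*y == -2 && acc + y <= 10)) ==> acc == -5)


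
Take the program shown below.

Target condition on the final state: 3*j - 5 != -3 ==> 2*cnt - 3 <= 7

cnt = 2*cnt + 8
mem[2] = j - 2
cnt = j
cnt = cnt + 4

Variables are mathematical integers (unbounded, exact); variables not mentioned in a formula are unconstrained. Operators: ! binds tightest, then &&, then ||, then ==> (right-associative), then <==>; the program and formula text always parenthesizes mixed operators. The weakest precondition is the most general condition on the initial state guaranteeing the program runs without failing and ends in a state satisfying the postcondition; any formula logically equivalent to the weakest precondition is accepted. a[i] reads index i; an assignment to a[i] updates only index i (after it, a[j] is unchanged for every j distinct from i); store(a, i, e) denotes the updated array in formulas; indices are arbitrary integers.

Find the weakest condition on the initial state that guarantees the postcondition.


Working backward. After the program, the postcondition 3*j - 5 != -3 ==> 2*cnt - 3 <= 7 must hold; in canonical form it is 3*j != 2 ==> 2*cnt <= 10.
Before cnt := cnt + 4: 3*j != 2 ==> 2*cnt <= 2
Before cnt := j: 3*j != 2 ==> 2*j <= 2
Before mem[2] := j - 2: 3*j != 2 ==> 2*j <= 2
Before cnt := 2*cnt + 8: 3*j != 2 ==> 2*j <= 2
Answer: WP = 3*j != 2 ==> 2*j <= 2


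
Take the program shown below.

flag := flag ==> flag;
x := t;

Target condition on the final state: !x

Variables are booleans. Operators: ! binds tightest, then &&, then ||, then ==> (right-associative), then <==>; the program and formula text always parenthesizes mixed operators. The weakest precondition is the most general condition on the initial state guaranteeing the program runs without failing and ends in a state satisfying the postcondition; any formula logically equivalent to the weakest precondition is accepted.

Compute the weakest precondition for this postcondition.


Working backward. After the program, !x must hold.
Before x := t: !t
Before flag := flag ==> flag: !t
Answer: WP = !t


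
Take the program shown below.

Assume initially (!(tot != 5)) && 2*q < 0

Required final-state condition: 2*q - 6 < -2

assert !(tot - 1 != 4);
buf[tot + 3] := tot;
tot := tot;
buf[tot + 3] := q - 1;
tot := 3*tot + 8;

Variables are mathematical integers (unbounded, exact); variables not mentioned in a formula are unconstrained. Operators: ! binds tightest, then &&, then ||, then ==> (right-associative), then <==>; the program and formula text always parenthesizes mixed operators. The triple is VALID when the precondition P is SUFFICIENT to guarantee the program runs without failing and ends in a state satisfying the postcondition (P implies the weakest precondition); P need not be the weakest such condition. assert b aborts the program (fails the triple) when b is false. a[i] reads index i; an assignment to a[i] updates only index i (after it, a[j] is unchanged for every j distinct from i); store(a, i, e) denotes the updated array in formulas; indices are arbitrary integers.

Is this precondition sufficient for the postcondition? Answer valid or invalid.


Working backward. After the program, the postcondition 2*q - 6 < -2 must hold; in canonical form it is 2*q < 4.
Before tot := 3*tot + 8: 2*q < 4
Before buf[tot + 3] := q - 1: 2*q < 4
Before tot := tot: 2*q < 4
Before buf[tot + 3] := tot: 2*q < 4
Before assert !(tot - 1 != 4): (!(tot != 5)) && 2*q < 4
The weakest precondition is (!(tot != 5)) && 2*q < 4.
Check whether (!(tot != 5)) && 2*q < 0 implies it.
Every state satisfying the precondition satisfies the weakest precondition: the implication holds.
Answer: valid


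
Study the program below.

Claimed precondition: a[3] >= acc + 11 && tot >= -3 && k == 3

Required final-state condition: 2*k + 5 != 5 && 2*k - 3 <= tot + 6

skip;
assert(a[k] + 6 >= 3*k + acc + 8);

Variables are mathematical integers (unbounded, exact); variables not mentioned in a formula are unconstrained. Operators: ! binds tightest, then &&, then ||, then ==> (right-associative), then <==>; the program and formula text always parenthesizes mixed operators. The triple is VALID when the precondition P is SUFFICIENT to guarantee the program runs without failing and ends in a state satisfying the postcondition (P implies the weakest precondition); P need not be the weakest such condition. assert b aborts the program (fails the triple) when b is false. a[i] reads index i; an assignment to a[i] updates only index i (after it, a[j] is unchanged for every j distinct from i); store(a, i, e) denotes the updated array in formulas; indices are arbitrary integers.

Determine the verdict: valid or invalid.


Working backward. After the program, the postcondition 2*k + 5 != 5 && 2*k - 3 <= tot + 6 must hold; in canonical form it is 2*k != 0 && 2*k <= tot + 9.
Before assert a[k] + 6 >= 3*k + acc + 8: a[k] >= acc + 3*k + 2 && 2*k != 0 && 2*k <= tot + 9
Before skip: a[k] >= acc + 3*k + 2 && 2*k != 0 && 2*k <= tot + 9
The weakest precondition is a[k] >= acc + 3*k + 2 && 2*k != 0 && 2*k <= tot + 9.
Check whether a[3] >= acc + 11 && tot >= -3 && k == 3 implies it.
Every state satisfying the precondition satisfies the weakest precondition: the implication holds.
Answer: valid
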